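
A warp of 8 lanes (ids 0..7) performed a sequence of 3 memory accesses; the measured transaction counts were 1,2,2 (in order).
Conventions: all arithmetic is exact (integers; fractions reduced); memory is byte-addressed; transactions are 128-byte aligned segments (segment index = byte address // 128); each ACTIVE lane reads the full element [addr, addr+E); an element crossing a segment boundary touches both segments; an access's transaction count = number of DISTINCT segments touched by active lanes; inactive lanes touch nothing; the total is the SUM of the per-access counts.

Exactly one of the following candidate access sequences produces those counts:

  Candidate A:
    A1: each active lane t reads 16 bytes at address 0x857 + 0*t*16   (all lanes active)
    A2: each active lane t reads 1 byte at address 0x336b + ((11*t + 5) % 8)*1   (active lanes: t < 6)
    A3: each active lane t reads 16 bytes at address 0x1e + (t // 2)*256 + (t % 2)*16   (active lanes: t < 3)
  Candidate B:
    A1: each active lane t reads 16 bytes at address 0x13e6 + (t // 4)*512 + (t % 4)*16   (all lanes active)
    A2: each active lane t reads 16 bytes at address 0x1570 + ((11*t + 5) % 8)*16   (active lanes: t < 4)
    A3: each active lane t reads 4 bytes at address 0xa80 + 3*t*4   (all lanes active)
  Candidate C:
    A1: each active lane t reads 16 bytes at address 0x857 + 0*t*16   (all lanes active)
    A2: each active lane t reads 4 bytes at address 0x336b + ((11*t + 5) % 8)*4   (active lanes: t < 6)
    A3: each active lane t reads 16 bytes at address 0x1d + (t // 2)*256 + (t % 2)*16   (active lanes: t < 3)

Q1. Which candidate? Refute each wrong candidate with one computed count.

A: A2 gives 1 transaction, not 2
B: A1 gives 4 transactions, not 1
C: all counts match (1,2,2)

Answer: C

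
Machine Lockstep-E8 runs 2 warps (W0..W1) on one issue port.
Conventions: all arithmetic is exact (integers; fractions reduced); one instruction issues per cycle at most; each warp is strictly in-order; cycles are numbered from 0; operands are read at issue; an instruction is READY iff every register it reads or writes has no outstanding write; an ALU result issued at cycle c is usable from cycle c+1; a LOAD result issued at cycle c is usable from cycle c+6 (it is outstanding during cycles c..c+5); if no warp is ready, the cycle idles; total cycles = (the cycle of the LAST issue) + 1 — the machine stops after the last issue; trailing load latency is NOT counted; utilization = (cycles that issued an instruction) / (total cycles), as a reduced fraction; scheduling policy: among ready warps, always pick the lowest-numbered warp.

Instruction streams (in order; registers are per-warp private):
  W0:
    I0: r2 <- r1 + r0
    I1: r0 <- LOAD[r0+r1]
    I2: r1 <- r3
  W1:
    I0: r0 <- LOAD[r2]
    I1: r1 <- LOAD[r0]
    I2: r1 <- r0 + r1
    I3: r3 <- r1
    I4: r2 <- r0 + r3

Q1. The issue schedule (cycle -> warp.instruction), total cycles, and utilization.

cycle 0: W0.I0
cycle 1: W0.I1
cycle 2: W0.I2
cycle 3: W1.I0
cycle 4: idle
cycle 5: idle
cycle 6: idle
cycle 7: idle
cycle 8: idle
cycle 9: W1.I1
cycle 10: idle
cycle 11: idle
cycle 12: idle
cycle 13: idle
cycle 14: idle
cycle 15: W1.I2
cycle 16: W1.I3
cycle 17: W1.I4

Answer: 18 cycles, utilization 4/9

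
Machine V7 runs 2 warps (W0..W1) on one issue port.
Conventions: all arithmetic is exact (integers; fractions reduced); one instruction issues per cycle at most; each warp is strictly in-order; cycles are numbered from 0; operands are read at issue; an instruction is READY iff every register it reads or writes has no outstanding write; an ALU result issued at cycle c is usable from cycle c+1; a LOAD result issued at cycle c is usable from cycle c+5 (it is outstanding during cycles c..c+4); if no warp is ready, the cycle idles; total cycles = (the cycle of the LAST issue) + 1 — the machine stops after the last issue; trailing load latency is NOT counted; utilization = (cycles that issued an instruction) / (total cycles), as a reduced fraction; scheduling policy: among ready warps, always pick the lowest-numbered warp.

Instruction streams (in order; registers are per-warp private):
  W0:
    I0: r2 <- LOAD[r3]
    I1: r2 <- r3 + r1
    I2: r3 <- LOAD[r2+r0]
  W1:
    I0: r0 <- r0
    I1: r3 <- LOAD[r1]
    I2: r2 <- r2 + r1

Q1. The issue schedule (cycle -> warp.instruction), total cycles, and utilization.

cycle 0: W0.I0
cycle 1: W1.I0
cycle 2: W1.I1
cycle 3: W1.I2
cycle 4: idle
cycle 5: W0.I1
cycle 6: W0.I2

Answer: 7 cycles, utilization 6/7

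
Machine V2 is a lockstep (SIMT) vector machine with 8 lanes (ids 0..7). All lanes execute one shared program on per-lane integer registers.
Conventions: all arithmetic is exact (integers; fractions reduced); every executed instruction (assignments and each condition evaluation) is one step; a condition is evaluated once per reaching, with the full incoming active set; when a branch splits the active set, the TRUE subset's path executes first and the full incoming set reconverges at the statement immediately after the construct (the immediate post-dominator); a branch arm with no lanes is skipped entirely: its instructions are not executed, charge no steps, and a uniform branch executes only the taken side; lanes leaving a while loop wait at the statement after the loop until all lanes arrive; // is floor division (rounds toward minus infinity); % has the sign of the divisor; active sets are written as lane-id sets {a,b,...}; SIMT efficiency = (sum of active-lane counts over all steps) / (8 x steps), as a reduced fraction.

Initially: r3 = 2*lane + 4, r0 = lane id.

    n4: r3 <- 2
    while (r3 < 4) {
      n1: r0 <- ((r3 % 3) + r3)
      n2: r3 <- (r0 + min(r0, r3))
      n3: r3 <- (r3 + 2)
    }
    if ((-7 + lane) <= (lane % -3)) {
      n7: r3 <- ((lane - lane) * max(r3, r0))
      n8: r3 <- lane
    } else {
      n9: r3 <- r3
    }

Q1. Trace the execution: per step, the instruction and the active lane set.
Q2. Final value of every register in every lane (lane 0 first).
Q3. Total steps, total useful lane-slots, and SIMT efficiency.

step 0: r3 <- 2                      {0,1,2,3,4,5,6,7}
step 1: eval (r3 < 4)                {0,1,2,3,4,5,6,7}
step 2: r0 <- ((r3 % 3) + r3)        {0,1,2,3,4,5,6,7}
step 3: r3 <- (r0 + min(r0, r3))     {0,1,2,3,4,5,6,7}
step 4: r3 <- (r3 + 2)               {0,1,2,3,4,5,6,7}
step 5: eval (r3 < 4)                {0,1,2,3,4,5,6,7}
step 6: eval ((-7 + lane) <= (lane % -3)) {0,1,2,3,4,5,6,7}
step 7: r3 <- ((lane - lane) * max(r3, r0)) {0,1,2,3,4,5,6}
step 8: r3 <- lane                   {0,1,2,3,4,5,6}
step 9: r3 <- r3                     {7}

Answer: 10 steps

r3: 0,1,2,3,4,5,6,8
r0: 4,4,4,4,4,4,4,4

steps = 10; useful = 71; efficiency = 71/80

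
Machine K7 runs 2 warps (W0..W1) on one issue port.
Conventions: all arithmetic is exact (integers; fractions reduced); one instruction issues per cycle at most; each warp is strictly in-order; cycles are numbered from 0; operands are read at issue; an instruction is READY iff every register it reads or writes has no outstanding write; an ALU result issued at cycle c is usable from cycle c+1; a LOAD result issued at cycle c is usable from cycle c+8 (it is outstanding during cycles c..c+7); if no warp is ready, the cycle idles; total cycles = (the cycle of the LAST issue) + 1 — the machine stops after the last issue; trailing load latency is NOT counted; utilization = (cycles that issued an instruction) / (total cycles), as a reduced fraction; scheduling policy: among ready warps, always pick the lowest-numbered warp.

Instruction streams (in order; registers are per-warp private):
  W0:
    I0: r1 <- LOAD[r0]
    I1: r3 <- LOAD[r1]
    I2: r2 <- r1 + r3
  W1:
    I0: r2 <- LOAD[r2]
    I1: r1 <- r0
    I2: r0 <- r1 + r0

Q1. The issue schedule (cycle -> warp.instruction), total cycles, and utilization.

cycle 0: W0.I0
cycle 1: W1.I0
cycle 2: W1.I1
cycle 3: W1.I2
cycle 4: idle
cycle 5: idle
cycle 6: idle
cycle 7: idle
cycle 8: W0.I1
cycle 9: idle
cycle 10: idle
cycle 11: idle
cycle 12: idle
cycle 13: idle
cycle 14: idle
cycle 15: idle
cycle 16: W0.I2

Answer: 17 cycles, utilization 6/17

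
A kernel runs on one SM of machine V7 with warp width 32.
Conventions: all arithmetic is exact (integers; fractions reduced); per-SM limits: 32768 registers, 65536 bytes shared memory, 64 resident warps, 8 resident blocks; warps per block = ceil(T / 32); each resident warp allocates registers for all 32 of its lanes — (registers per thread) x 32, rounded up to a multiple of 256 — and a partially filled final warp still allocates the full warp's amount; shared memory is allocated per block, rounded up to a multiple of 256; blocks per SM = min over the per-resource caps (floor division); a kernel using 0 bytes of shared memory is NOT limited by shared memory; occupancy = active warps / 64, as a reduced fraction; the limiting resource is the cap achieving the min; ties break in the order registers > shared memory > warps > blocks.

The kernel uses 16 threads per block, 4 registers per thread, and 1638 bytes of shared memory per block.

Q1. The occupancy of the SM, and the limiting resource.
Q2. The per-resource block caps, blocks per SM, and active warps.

Answer: occupancy 1/8, limited by blocks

registers: 128 blocks
shared memory: 36 blocks
warps: 64 blocks
blocks: 8 blocks

Answer: 8 blocks, 8 active warps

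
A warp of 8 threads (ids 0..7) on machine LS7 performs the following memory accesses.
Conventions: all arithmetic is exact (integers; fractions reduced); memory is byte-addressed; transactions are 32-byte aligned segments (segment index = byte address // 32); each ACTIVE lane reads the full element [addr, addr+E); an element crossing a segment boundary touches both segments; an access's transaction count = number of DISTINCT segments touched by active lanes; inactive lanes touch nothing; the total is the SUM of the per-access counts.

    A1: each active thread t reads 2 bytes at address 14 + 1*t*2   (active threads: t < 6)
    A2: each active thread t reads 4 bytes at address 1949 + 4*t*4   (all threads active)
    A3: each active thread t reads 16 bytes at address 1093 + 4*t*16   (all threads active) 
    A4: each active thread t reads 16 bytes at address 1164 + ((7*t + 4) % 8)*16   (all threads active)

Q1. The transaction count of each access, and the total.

A1: 1 transaction
A2: 5 transactions
A3: 8 transactions
A4: 5 transactions

Answer: 1,5,8,5; total 19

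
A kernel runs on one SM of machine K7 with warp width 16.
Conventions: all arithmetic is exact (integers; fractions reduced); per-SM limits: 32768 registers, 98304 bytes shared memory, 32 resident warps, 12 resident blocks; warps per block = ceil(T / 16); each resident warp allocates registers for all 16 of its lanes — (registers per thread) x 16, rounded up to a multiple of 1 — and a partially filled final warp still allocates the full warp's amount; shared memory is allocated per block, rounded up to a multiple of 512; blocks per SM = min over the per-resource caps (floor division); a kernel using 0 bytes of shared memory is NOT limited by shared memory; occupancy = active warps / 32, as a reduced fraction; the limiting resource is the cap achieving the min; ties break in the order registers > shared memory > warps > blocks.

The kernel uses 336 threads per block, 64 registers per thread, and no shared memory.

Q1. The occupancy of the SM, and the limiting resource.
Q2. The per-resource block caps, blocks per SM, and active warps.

Answer: occupancy 21/32, limited by registers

registers: 1 block
shared memory: no limit (kernel uses none)
warps: 1 block
blocks: 12 blocks

Answer: 1 block, 21 active warps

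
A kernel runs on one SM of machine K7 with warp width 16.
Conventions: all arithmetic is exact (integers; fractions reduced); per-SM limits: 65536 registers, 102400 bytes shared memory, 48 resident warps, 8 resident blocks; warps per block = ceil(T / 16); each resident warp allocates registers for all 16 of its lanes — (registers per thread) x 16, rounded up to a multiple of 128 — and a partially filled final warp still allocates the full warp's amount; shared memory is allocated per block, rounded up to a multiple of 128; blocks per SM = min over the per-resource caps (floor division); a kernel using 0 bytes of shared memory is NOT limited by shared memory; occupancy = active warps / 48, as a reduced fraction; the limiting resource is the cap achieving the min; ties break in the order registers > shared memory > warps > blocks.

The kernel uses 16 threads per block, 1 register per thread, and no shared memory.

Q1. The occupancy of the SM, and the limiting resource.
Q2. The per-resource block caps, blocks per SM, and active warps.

Answer: occupancy 1/6, limited by blocks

registers: 512 blocks
shared memory: no limit (kernel uses none)
warps: 48 blocks
blocks: 8 blocks

Answer: 8 blocks, 8 active warps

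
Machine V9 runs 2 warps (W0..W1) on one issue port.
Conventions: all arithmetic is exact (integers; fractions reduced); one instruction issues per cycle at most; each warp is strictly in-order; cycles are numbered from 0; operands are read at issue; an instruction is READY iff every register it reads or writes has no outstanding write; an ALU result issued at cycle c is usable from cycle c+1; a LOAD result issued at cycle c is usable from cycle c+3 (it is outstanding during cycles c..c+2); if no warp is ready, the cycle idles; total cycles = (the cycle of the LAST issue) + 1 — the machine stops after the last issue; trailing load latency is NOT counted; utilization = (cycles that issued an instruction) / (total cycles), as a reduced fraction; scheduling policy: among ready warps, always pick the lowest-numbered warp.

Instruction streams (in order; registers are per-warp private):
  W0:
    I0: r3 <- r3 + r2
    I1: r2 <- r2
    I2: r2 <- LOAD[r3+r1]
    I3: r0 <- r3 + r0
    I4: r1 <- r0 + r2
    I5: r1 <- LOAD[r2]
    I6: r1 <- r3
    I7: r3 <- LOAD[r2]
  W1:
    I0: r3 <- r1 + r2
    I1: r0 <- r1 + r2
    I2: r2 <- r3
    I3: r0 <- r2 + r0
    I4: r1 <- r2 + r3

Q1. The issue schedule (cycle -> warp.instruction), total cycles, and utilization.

cycle 0: W0.I0
cycle 1: W0.I1
cycle 2: W0.I2
cycle 3: W0.I3
cycle 4: W1.I0
cycle 5: W0.I4
cycle 6: W0.I5
cycle 7: W1.I1
cycle 8: W1.I2
cycle 9: W0.I6
cycle 10: W0.I7
cycle 11: W1.I3
cycle 12: W1.I4

Answer: 13 cycles, utilization 1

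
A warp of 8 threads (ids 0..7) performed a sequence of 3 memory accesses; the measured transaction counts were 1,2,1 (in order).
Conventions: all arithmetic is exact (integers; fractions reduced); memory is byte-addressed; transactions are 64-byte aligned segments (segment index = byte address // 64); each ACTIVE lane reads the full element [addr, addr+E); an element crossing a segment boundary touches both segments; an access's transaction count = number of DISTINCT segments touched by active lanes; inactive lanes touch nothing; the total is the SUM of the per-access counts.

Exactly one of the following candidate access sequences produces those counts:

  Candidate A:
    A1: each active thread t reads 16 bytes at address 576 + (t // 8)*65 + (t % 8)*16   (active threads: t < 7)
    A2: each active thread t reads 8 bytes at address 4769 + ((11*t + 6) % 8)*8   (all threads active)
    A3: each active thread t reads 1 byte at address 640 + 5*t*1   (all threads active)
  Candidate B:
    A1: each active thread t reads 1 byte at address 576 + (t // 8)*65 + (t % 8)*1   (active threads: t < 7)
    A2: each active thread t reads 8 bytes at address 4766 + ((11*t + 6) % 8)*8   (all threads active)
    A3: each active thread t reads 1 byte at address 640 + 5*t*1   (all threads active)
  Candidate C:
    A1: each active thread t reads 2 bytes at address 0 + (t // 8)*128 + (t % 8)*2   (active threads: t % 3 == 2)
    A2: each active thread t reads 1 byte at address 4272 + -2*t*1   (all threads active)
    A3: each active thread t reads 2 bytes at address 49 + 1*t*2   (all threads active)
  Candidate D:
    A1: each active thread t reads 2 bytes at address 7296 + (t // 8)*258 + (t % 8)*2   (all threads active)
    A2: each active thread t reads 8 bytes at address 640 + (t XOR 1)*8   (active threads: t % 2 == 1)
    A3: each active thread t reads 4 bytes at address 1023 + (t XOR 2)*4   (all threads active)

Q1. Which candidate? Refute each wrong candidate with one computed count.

A: A1 gives 2 transactions, not 1
C: A2 gives 1 transaction, not 2
D: A2 gives 1 transaction, not 2
B: all counts match (1,2,1)

Answer: B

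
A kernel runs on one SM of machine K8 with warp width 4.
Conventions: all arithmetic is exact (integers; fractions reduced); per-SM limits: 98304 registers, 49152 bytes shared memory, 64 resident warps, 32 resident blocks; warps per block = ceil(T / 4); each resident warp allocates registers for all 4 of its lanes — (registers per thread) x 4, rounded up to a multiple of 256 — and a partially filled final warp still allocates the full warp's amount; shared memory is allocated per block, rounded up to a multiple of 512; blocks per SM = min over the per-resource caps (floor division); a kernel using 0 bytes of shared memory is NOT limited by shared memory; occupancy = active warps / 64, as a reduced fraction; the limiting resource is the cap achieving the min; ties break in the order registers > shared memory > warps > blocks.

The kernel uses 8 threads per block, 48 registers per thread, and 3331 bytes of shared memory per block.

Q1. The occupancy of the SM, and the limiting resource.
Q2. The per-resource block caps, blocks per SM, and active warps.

Answer: occupancy 13/32, limited by shared memory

registers: 192 blocks
shared memory: 13 blocks
warps: 32 blocks
blocks: 32 blocks

Answer: 13 blocks, 26 active warps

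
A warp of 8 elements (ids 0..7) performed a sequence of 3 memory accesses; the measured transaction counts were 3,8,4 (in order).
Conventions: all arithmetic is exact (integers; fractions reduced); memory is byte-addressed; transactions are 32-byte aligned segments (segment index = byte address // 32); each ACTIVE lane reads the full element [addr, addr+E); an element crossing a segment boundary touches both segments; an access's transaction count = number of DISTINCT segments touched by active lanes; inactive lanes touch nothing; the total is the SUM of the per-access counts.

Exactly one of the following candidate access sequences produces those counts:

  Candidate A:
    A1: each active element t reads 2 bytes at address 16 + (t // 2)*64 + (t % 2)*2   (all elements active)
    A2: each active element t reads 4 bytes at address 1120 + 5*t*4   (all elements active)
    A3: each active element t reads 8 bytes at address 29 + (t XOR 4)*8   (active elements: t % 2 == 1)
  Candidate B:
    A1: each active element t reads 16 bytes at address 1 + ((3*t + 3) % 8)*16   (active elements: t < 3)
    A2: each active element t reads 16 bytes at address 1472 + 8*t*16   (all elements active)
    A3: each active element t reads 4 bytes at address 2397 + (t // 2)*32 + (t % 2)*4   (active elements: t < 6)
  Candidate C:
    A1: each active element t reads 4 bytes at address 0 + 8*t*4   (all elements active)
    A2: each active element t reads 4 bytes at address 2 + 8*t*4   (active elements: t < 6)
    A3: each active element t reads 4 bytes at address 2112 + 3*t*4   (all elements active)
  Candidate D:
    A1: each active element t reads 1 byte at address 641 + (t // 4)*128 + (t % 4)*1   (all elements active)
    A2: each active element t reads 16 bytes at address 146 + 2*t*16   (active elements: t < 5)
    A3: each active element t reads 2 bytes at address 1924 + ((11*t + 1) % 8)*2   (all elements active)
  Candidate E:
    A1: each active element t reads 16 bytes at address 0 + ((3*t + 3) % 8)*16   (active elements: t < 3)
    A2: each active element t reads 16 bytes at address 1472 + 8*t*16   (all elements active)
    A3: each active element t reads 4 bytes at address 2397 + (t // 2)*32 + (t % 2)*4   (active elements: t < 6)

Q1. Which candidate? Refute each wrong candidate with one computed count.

A: A1 gives 4 transactions, not 3
B: A1 gives 4 transactions, not 3
C: A1 gives 8 transactions, not 3
D: A1 gives 2 transactions, not 3
E: all counts match (3,8,4)

Answer: E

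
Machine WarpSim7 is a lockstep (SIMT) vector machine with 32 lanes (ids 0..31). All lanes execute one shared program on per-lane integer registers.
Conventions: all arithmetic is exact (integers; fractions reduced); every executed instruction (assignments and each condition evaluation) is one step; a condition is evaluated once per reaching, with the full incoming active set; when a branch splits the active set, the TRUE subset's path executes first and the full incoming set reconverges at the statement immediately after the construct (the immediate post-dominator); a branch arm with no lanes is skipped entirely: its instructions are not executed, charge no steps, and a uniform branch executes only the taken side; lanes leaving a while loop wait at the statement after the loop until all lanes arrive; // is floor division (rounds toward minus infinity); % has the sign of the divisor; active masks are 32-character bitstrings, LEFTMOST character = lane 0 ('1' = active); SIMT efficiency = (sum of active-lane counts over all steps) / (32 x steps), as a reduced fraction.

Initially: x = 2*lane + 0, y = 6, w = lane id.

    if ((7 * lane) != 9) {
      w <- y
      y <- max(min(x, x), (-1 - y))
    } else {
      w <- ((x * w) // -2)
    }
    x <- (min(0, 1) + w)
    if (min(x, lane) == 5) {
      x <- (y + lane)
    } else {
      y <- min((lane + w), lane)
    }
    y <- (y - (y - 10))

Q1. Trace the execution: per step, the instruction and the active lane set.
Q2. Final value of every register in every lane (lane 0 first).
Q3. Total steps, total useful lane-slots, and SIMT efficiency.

step 0: eval ((7 * lane) != 9)       11111111111111111111111111111111
step 1: w <- y                       11111111111111111111111111111111
step 2: y <- max(min(x, x), (-1 - y)) 11111111111111111111111111111111
step 3: x <- (min(0, 1) + w)         11111111111111111111111111111111
step 4: eval (min(x, lane) == 5)     11111111111111111111111111111111
step 5: x <- (y + lane)              00000100000000000000000000000000
step 6: y <- min((lane + w), lane)   11111011111111111111111111111111
step 7: y <- (y - (y - 10))          11111111111111111111111111111111

Answer: 8 steps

x: 6,6,6,6,6,15,6,6,6,6,6,6,6,6,6,6,6,6,6,6,6,6,6,6,6,6,6,6,6,6,6,6
y: 10,10,10,10,10,10,10,10,10,10,10,10,10,10,10,10,10,10,10,10,10,10,10,10,10,10,10,10,10,10,10,10
w: 6,6,6,6,6,6,6,6,6,6,6,6,6,6,6,6,6,6,6,6,6,6,6,6,6,6,6,6,6,6,6,6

steps = 8; useful = 224; efficiency = 224/256 = 7/8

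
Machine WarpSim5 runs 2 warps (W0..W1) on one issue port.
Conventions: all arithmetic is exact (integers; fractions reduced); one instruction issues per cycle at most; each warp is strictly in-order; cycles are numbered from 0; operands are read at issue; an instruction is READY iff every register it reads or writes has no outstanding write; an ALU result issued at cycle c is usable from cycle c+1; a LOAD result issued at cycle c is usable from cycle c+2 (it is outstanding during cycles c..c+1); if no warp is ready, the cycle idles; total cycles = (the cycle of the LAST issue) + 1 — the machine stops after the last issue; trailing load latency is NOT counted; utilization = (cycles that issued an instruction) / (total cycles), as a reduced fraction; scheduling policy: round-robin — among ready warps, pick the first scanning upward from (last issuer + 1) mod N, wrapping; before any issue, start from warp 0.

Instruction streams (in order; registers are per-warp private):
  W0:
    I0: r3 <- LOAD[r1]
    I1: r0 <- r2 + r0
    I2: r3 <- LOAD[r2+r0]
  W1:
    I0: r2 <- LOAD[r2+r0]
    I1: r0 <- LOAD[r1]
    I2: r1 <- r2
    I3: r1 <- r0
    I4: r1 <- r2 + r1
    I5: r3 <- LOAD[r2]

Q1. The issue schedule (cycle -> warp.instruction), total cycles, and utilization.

cycle 0: W0.I0
cycle 1: W1.I0
cycle 2: W0.I1
cycle 3: W1.I1
cycle 4: W0.I2
cycle 5: W1.I2
cycle 6: W1.I3
cycle 7: W1.I4
cycle 8: W1.I5

Answer: 9 cycles, utilization 1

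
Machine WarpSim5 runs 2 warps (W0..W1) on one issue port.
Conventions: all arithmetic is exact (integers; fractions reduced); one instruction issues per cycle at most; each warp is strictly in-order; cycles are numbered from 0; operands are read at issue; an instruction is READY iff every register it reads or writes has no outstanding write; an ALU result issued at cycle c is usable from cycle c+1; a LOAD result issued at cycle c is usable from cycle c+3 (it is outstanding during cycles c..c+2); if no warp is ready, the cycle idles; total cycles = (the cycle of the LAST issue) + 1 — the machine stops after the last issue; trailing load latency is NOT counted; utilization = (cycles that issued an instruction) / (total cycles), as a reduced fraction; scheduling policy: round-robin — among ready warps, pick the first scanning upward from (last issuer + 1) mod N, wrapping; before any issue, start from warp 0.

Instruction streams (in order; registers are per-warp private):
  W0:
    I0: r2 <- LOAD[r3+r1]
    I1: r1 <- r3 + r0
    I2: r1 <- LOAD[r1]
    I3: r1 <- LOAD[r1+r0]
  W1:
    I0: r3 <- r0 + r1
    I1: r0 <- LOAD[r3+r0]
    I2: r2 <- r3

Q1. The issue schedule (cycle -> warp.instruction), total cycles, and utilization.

cycle 0: W0.I0
cycle 1: W1.I0
cycle 2: W0.I1
cycle 3: W1.I1
cycle 4: W0.I2
cycle 5: W1.I2
cycle 6: idle
cycle 7: W0.I3

Answer: 8 cycles, utilization 7/8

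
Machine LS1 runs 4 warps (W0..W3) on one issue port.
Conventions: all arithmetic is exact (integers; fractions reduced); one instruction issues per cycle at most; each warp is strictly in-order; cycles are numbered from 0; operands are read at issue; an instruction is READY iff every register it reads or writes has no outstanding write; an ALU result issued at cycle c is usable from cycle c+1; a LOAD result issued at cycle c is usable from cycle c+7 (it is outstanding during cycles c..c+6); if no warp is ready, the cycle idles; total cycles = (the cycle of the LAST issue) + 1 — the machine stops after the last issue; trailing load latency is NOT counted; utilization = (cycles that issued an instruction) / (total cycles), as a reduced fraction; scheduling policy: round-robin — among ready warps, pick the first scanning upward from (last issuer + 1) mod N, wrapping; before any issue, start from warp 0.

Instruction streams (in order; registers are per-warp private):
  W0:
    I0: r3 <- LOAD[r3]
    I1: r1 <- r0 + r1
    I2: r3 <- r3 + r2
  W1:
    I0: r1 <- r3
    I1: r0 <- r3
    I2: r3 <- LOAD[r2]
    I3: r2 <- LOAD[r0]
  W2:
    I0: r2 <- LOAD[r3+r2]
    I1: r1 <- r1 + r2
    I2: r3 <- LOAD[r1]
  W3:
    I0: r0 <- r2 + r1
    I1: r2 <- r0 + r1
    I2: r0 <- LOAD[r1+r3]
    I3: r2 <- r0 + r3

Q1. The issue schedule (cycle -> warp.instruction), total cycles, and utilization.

cycle 0: W0.I0
cycle 1: W1.I0
cycle 2: W2.I0
cycle 3: W3.I0
cycle 4: W0.I1
cycle 5: W1.I1
cycle 6: W3.I1
cycle 7: W0.I2
cycle 8: W1.I2
cycle 9: W2.I1
cycle 10: W3.I2
cycle 11: W1.I3
cycle 12: W2.I2
cycle 13: idle
cycle 14: idle
cycle 15: idle
cycle 16: idle
cycle 17: W3.I3

Answer: 18 cycles, utilization 7/9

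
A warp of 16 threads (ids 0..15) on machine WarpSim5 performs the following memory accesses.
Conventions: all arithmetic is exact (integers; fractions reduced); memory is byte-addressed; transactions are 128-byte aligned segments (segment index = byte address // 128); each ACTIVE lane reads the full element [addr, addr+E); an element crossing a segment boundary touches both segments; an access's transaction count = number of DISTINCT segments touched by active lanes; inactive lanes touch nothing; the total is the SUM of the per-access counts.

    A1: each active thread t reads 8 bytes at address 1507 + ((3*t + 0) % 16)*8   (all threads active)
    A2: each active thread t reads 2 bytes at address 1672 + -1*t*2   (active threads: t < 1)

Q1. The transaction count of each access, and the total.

A1: 2 transactions
A2: 1 transaction

Answer: 2,1; total 3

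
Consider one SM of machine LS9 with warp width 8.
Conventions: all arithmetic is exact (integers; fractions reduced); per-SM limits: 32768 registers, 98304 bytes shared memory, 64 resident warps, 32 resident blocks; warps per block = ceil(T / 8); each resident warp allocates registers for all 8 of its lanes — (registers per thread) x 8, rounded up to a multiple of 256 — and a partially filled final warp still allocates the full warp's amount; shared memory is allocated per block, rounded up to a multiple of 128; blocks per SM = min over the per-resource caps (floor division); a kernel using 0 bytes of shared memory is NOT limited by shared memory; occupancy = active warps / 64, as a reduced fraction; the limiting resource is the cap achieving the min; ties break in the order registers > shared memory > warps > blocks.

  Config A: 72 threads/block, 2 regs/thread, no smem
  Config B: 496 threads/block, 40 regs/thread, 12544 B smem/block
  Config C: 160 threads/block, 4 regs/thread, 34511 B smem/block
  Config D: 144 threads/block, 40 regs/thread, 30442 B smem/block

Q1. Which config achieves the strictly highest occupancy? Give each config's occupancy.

occupancies: A 63/64, B 31/32, C 5/8, D 27/32

Answer: A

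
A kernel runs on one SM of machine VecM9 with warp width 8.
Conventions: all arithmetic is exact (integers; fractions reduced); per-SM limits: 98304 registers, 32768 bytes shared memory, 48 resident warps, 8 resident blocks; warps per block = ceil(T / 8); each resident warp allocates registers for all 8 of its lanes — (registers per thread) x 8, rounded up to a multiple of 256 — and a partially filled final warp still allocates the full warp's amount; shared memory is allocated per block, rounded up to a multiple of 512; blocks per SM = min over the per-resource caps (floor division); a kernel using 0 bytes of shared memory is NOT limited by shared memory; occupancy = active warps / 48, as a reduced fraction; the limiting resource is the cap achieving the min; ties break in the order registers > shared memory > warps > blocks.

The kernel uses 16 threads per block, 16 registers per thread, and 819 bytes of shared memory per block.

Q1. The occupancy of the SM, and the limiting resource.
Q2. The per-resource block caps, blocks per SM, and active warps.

Answer: occupancy 1/3, limited by blocks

registers: 192 blocks
shared memory: 32 blocks
warps: 24 blocks
blocks: 8 blocks

Answer: 8 blocks, 16 active warps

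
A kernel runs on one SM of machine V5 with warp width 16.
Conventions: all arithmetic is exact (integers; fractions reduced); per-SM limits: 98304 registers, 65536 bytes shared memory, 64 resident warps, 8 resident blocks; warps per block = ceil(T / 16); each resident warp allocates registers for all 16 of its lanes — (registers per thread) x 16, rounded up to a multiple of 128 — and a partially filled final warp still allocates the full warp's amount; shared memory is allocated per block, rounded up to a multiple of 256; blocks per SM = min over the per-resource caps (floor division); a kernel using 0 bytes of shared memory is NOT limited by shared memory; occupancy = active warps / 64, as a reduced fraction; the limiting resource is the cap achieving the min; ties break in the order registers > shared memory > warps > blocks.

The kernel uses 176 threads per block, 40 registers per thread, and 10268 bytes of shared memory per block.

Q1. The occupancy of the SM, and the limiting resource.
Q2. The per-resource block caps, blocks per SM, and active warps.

Answer: occupancy 55/64, limited by warps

registers: 13 blocks
shared memory: 6 blocks
warps: 5 blocks
blocks: 8 blocks

Answer: 5 blocks, 55 active warps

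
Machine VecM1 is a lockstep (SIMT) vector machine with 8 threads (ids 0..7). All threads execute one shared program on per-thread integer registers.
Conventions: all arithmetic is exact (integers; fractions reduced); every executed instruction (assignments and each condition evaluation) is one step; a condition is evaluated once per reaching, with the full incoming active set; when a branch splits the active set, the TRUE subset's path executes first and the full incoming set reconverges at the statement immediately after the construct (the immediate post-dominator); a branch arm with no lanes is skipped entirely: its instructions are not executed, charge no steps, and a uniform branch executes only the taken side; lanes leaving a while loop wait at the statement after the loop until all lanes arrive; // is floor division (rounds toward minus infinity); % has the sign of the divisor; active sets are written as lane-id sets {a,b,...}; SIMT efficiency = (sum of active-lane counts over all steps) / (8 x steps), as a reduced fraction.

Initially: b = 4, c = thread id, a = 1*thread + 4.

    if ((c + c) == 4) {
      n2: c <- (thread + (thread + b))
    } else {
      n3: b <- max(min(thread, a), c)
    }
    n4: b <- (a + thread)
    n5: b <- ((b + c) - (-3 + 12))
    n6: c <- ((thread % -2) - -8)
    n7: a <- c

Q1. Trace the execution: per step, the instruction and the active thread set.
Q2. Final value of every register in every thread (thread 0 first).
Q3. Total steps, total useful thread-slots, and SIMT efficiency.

step 0: eval ((c + c) == 4)          {0,1,2,3,4,5,6,7}
step 1: c <- (thread + (thread + b)) {2}
step 2: b <- max(min(thread, a), c)  {0,1,3,4,5,6,7}
step 3: b <- (a + thread)            {0,1,2,3,4,5,6,7}
step 4: b <- ((b + c) - (-3 + 12))   {0,1,2,3,4,5,6,7}
step 5: c <- ((thread % -2) - -8)    {0,1,2,3,4,5,6,7}
step 6: a <- c                       {0,1,2,3,4,5,6,7}

Answer: 7 steps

b: -5,-2,7,4,7,10,13,16
c: 8,7,8,7,8,7,8,7
a: 8,7,8,7,8,7,8,7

steps = 7; useful = 48; efficiency = 48/56 = 6/7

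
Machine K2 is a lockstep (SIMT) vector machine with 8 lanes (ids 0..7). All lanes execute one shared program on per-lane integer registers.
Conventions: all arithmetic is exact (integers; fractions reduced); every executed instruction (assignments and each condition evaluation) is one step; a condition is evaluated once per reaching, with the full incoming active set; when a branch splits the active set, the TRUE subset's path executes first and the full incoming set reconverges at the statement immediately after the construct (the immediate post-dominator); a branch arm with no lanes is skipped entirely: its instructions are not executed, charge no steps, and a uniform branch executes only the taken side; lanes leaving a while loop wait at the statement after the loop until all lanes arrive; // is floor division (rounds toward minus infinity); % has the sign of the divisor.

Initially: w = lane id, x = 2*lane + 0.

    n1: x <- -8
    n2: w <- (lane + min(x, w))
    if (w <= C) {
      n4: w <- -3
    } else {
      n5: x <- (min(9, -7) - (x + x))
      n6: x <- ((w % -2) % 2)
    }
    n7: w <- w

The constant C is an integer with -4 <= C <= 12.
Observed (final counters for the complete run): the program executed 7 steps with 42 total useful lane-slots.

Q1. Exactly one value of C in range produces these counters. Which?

Answer: C = -3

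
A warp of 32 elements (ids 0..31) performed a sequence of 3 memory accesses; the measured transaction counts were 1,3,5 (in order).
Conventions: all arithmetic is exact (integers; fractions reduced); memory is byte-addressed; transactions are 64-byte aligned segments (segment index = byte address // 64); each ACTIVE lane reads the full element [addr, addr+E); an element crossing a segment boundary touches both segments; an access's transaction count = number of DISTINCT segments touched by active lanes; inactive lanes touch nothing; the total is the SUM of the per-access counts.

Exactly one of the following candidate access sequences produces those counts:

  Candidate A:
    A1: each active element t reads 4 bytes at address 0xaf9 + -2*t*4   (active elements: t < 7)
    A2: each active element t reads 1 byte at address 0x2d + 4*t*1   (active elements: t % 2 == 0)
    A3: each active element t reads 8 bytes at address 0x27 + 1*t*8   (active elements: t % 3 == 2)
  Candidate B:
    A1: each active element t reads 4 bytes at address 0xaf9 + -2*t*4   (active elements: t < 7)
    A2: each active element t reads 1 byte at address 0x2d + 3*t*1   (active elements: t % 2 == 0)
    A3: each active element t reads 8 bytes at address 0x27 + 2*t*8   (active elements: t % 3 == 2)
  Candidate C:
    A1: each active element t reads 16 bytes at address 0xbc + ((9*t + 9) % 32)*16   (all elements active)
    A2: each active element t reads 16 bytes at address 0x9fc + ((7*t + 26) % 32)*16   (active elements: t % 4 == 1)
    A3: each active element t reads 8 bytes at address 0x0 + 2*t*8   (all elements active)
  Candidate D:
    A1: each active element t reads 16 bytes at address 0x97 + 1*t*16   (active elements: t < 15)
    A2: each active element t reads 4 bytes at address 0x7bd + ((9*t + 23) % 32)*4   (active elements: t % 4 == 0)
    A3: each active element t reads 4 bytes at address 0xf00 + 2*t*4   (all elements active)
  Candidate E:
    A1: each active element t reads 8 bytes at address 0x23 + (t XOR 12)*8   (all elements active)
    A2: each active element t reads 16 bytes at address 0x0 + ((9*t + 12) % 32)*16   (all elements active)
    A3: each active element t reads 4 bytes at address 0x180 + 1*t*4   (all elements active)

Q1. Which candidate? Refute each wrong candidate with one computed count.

B: A3 gives 7 transactions, not 5
C: A1 gives 9 transactions, not 1
D: A1 gives 5 transactions, not 1
E: A1 gives 5 transactions, not 1
A: all counts match (1,3,5)

Answer: A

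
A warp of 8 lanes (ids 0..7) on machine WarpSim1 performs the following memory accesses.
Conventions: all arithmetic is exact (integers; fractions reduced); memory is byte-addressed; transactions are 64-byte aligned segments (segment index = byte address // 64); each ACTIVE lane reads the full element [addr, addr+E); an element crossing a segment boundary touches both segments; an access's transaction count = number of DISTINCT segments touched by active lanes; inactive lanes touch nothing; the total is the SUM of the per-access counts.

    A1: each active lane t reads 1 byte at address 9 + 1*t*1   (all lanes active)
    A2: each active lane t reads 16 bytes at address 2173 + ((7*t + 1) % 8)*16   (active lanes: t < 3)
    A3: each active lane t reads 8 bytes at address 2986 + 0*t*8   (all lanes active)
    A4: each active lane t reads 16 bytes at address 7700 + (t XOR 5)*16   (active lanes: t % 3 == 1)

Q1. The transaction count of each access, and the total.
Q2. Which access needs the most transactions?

A1: 1 transaction
A2: 3 transactions
A3: 1 transaction
A4: 2 transactions

Answer: 1,3,1,2; total 7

Answer: A2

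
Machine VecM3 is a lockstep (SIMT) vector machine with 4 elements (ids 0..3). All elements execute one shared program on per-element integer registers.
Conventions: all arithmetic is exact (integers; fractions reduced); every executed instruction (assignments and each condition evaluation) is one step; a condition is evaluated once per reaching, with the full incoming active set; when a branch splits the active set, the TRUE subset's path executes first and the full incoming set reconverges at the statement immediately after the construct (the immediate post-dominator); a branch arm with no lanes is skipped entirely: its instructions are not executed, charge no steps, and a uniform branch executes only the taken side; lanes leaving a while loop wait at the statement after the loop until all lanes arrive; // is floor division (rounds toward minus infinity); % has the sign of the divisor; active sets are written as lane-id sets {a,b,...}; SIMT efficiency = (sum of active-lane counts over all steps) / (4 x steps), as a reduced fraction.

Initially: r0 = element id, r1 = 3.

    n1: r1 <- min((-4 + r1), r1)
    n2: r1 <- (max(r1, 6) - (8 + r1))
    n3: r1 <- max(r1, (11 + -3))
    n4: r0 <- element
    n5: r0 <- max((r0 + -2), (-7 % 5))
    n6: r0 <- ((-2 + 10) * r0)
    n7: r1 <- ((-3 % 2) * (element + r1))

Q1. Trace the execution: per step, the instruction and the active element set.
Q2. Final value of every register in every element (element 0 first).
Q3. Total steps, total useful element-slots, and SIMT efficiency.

step 0: r1 <- min((-4 + r1), r1)     {0,1,2,3}
step 1: r1 <- (max(r1, 6) - (8 + r1)) {0,1,2,3}
step 2: r1 <- max(r1, (11 + -3))     {0,1,2,3}
step 3: r0 <- element                {0,1,2,3}
step 4: r0 <- max((r0 + -2), (-7 % 5)) {0,1,2,3}
step 5: r0 <- ((-2 + 10) * r0)       {0,1,2,3}
step 6: r1 <- ((-3 % 2) * (element + r1)) {0,1,2,3}

Answer: 7 steps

r0: 24,24,24,24
r1: 8,9,10,11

steps = 7; useful = 28; efficiency = 28/28 = 1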